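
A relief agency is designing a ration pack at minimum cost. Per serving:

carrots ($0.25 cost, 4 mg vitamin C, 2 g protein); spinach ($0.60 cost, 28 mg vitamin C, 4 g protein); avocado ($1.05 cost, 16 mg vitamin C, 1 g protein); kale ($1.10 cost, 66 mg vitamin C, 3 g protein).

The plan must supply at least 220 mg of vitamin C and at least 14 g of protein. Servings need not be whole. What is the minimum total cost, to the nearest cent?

An LP optimum is at a vertex; with two nutrient constraints at most two foods are used. Check each candidate.
carrots only: max(220/4, 14/2) = 55 servings → $13.75.
spinach only: max(220/28, 14/4) = 7.857 servings → $4.71.
avocado only: max(220/16, 14/1) = 14 servings → $14.70.
kale only: max(220/66, 14/3) = 4.667 servings → $5.13.
carrots + spinach with both targets exact would need a negative amount; discard.
carrots + avocado with both tight: 0.1429 servings and 13.71 servings → $14.44.
carrots + kale with both tight: 2.2 servings and 3.2 servings → $4.07.
spinach + avocado with both tight: 0.1111 servings and 13.56 servings → $14.30.
spinach + kale with both tight: 1.467 servings and 2.711 servings → $3.86.
avocado + kale with both targets exact would need a negative amount; discard.
The minimum over all feasible corners is $3.86.

$3.86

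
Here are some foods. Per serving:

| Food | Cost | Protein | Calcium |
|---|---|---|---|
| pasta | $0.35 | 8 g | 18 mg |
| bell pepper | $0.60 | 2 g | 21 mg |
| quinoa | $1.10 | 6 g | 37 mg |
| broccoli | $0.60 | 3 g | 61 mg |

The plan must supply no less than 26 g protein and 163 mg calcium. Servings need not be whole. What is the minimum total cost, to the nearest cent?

Minimising a linear cost over {protein ≥ 26, calcium ≥ 163, servings ≥ 0} — the optimum is at a vertex, using one or two foods.
pasta only: max(26/8, 163/18) = 9.056 servings → $3.17.
bell pepper only: max(26/2, 163/21) = 13 servings → $7.80.
quinoa only: max(26/6, 163/37) = 4.405 servings → $4.85.
broccoli only: max(26/3, 163/61) = 8.667 servings → $5.20.
pasta + bell pepper with both tight: 1.667 servings and 6.333 servings → $4.38.
pasta + quinoa: the both-tight solution has a negative serving — not a feasible corner.
pasta + broccoli with both tight: 2.528 servings and 1.926 servings → $2.04.
bell pepper + quinoa with both tight: 0.3077 servings and 4.231 servings → $4.84.
bell pepper + broccoli with both targets exact would need a negative amount; discard.
quinoa + broccoli with both tight: 4.302 servings and 0.06275 servings → $4.77.
The minimum over all feasible corners is $2.04.

$2.04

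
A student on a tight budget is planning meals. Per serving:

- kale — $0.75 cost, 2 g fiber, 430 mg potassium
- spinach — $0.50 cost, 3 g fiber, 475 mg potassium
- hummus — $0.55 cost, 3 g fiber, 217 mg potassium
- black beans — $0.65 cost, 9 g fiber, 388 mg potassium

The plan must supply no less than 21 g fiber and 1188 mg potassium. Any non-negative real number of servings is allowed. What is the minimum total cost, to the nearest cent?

$1.75

Minimising a linear cost over {fiber ≥ 21, potassium ≥ 1188, servings ≥ 0} — the optimum is at a vertex, using one or two foods.
kale only: max(21/2, 1188/430) = 10.5 servings → $7.88.
spinach only: max(21/3, 1188/475) = 7 servings → $3.50.
hummus only: max(21/3, 1188/217) = 7 servings → $3.85.
black beans only: max(21/9, 1188/388) = 3.062 servings → $1.99.
kale + spinach with both targets exact would need a negative amount; discard.
kale + hummus with both targets exact would need a negative amount; discard.
kale + black beans with both tight: 0.8222 servings and 2.151 servings → $2.01.
spinach + hummus with both targets exact would need a negative amount; discard.
spinach + black beans with both tight: 0.8177 servings and 2.061 servings → $1.75.
hummus + black beans with both tight: 3.224 servings and 1.259 servings → $2.59.
The minimum over all feasible corners is $1.75.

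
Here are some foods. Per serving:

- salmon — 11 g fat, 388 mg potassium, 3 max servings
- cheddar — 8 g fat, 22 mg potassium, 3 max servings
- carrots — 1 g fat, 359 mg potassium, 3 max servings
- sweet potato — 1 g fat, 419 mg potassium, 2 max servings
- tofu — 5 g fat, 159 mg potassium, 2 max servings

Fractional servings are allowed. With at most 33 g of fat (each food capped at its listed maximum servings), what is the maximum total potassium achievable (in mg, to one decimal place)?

2902.6 mg

Potassium per g fat: sweet potato 419, carrots 359, salmon 35.27, tofu 31.8, cheddar 2.75.
Take 2 servings of sweet potato: uses 2 g fat, +838.0 mg potassium (running total 838.0 mg).
Take 3 servings of carrots: uses 3 g fat, +1077.0 mg potassium (running total 1915.0 mg).
Take 2.545 servings of salmon: uses 28 g fat, +987.6 mg potassium (running total 2902.6 mg).
Greedy by best ratio exhausts the fat allowance optimally: 2902.6 mg.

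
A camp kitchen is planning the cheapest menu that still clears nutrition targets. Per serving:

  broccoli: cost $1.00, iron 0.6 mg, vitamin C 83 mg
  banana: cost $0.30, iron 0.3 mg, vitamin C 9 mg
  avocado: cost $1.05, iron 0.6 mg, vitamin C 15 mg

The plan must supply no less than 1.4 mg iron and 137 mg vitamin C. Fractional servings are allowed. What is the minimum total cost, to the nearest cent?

$1.98

Minimising a linear cost over {iron ≥ 1.4, vitamin C ≥ 137, servings ≥ 0} — the optimum is at a vertex, using one or two foods.
broccoli only: max(1.4/0.6, 137/83) = 2.333 servings → $2.33.
banana only: max(1.4/0.3, 137/9) = 15.22 servings → $4.57.
avocado only: max(1.4/0.6, 137/15) = 9.133 servings → $9.59.
broccoli + banana with both tight: 1.462 servings and 1.744 servings → $1.98.
broccoli + avocado with both tight: 1.5 servings and 0.8333 servings → $2.38.
banana + avocado: intersection lies outside the first quadrant.
The minimum over all feasible corners is $1.98.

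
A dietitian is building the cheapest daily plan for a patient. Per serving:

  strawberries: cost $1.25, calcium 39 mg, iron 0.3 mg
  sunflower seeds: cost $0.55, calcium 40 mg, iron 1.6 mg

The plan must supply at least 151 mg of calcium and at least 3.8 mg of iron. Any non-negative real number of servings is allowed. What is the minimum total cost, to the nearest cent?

$2.08

This is a tiny linear program; its minimum lies at a vertex of the feasible set. List the vertices and price them.
strawberries only: max(151/39, 3.8/0.3) = 12.67 servings → $15.83.
sunflower seeds only: max(151/40, 3.8/1.6) = 3.775 servings → $2.08.
strawberries + sunflower seeds with both tight: 1.778 servings and 2.042 servings → $3.35.
Cheapest feasible corner: $2.08.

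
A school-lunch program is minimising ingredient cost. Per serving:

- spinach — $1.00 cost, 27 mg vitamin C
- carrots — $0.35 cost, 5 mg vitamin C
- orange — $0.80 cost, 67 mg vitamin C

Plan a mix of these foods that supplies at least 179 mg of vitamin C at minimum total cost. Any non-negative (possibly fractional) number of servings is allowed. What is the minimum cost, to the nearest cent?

Cost per mg of vitamin C: orange $0.0119, spinach $0.0370, carrots $0.0700.
With no serving limits, use only orange: 179 mg / 67 mg = 2.672 servings × $0.80 = $2.14.

$2.14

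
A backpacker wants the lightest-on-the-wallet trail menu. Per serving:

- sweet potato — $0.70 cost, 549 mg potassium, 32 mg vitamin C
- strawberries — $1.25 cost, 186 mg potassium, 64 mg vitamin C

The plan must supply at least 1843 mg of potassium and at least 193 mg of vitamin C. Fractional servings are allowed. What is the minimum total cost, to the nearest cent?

For a min-cost LP with two ≥-constraints, a basic feasible solution has at most two positive variables.
sweet potato only: max(1843/549, 193/32) = 6.031 servings → $4.22.
strawberries only: max(1843/186, 193/64) = 9.909 servings → $12.39.
sweet potato + strawberries with both tight: 2.812 servings and 1.61 servings → $3.98.
Cheapest feasible corner: $3.98.

$3.98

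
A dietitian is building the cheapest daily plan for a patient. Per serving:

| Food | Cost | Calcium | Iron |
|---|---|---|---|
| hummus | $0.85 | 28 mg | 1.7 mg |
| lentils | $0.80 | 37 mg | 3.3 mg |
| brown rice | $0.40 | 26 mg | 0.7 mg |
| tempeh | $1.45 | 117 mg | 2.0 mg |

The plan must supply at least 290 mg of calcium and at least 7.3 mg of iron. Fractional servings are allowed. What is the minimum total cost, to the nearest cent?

Check every corner: each single food scaled to meet both minima, and each pair solved so both constraints bind.
hummus only: max(290/28, 7.3/1.7) = 10.36 servings → $8.80.
lentils only: max(290/37, 7.3/3.3) = 7.838 servings → $6.27.
brown rice only: max(290/26, 7.3/0.7) = 11.15 servings → $4.46.
tempeh only: max(290/117, 7.3/2.0) = 3.65 servings → $5.29.
hummus + lentils: the both-tight solution has a negative serving — not a feasible corner.
hummus + brown rice: the both-tight solution has a negative serving — not a feasible corner.
hummus + tempeh with both tight: 1.918 servings and 2.02 servings → $4.56.
lentils + brown rice with both targets exact would need a negative amount; discard.
lentils + tempeh with both tight: 0.8782 servings and 2.201 servings → $3.89.
brown rice + tempeh with both tight: 9.167 servings and 0.4415 servings → $4.31.
The minimum over all feasible corners is $3.89.

$3.89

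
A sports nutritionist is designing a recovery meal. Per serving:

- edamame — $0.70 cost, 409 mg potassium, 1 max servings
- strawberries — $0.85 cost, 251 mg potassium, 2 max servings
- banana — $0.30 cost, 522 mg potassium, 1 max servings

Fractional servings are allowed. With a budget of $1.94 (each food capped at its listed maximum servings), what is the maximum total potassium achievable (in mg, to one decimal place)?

1208.6 mg

Potassium per dollar: banana 1740, edamame 584.3, strawberries 295.3.
Take 1 serving of banana: spends $0.30, +522.0 mg potassium (running total 522.0 mg).
Take 1 serving of edamame: spends $0.70, +409.0 mg potassium (running total 931.0 mg).
Take 1.106 servings of strawberries: spends $0.94, +277.6 mg potassium (running total 1208.6 mg).
Greedy by best ratio exhausts the cost allowance optimally: 1208.6 mg.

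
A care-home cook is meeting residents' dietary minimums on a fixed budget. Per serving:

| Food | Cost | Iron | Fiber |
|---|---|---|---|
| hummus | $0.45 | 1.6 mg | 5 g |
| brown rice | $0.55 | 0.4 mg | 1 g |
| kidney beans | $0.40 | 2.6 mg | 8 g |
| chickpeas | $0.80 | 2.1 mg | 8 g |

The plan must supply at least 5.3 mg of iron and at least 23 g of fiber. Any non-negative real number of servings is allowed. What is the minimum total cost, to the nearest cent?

The cheapest plan sits at a corner of the feasible region — with two constraints it uses at most two foods.
hummus only: max(5.3/1.6, 23/5) = 4.6 servings → $2.07.
brown rice only: max(5.3/0.4, 23/1) = 23 servings → $12.65.
kidney beans only: max(5.3/2.6, 23/8) = 2.875 servings → $1.15.
chickpeas only: max(5.3/2.1, 23/8) = 2.875 servings → $2.30.
hummus + brown rice: the both-tight solution has a negative serving — not a feasible corner.
hummus + kidney beans: intersection lies outside the first quadrant.
hummus + chickpeas with both targets exact would need a negative amount; discard.
brown rice + kidney beans: intersection lies outside the first quadrant.
brown rice + chickpeas: the both-tight solution has a negative serving — not a feasible corner.
kidney beans + chickpeas: the both-tight solution has a negative serving — not a feasible corner.
Cheapest feasible corner: $1.15.

$1.15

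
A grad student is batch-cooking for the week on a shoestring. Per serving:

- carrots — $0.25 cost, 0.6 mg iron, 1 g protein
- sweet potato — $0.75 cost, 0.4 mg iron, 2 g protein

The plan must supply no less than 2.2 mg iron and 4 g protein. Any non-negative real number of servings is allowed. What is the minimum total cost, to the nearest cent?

For a min-cost LP with two ≥-constraints, a basic feasible solution has at most two positive variables.
carrots only: max(2.2/0.6, 4/1) = 4 servings → $1.00.
sweet potato only: max(2.2/0.4, 4/2) = 5.5 servings → $4.12.
carrots + sweet potato with both tight: 3.5 servings and 0.25 servings → $1.06.
The minimum over all feasible corners is $1.00.

$1.00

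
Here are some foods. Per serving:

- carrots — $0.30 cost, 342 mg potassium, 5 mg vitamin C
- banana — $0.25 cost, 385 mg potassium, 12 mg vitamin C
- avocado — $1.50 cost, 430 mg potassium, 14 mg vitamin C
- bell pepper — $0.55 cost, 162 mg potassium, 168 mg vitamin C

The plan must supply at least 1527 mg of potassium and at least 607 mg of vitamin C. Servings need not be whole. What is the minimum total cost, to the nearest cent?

Minimising a linear cost over {potassium ≥ 1527, vitamin C ≥ 607, servings ≥ 0} — the optimum is at a vertex, using one or two foods.
carrots only: max(1527/342, 607/5) = 121.4 servings → $36.42.
banana only: max(1527/385, 607/12) = 50.58 servings → $12.65.
avocado only: max(1527/430, 607/14) = 43.36 servings → $65.04.
bell pepper only: max(1527/162, 607/168) = 9.426 servings → $5.18.
carrots + banana: intersection lies outside the first quadrant.
carrots + avocado: intersection lies outside the first quadrant.
carrots + bell pepper with both tight: 2.793 servings and 3.53 servings → $2.78.
banana + avocado: the both-tight solution has a negative serving — not a feasible corner.
banana + bell pepper with both tight: 2.522 servings and 3.433 servings → $2.52.
avocado + bell pepper with both tight: 2.261 servings and 3.425 servings → $5.27.
Cheapest feasible corner: $2.52.

$2.52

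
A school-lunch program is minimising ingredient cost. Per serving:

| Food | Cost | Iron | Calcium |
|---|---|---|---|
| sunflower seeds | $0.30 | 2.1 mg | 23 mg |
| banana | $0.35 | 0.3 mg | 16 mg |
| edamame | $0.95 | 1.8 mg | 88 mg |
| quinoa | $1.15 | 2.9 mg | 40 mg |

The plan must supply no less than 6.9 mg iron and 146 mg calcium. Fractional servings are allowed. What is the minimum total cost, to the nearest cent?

$1.70

sunflower seeds only: max(6.9/2.1, 146/23) = 6.348 servings → $1.90.
banana only: max(6.9/0.3, 146/16) = 23 servings → $8.05.
edamame only: max(6.9/1.8, 146/88) = 3.833 servings → $3.64.
quinoa only: max(6.9/2.9, 146/40) = 3.65 servings → $4.20.
sunflower seeds + banana with both tight: 2.494 servings and 5.539 servings → $2.69.
sunflower seeds + edamame with both tight: 2.402 servings and 1.031 servings → $1.70.
sunflower seeds + quinoa: the both-tight solution has a negative serving — not a feasible corner.
banana + edamame: intersection lies outside the first quadrant.
banana + quinoa with both tight: 4.285 servings and 1.936 servings → $3.73.
edamame + quinoa with both tight: 0.8046 servings and 1.88 servings → $2.93.
Cheapest feasible corner: $1.70.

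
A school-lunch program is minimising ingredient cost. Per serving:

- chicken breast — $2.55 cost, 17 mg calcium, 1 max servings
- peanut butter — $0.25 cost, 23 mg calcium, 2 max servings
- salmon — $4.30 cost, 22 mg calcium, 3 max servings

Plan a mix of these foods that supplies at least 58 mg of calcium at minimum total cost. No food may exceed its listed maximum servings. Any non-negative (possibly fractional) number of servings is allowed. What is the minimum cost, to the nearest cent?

$2.30

Cost per mg of calcium: peanut butter $0.0109, chicken breast $0.1500, salmon $0.1955.
Take 2 servings of peanut butter: +46.0 mg calcium for $0.50 (total $0.50, still need 12.0 mg).
Take 0.7059 servings of chicken breast: +12.0 mg calcium for $1.80 (total $2.30, still need 0.0 mg).
Greedy by cheapest-per-mg is optimal for a single linear constraint, so the minimum cost is $2.30.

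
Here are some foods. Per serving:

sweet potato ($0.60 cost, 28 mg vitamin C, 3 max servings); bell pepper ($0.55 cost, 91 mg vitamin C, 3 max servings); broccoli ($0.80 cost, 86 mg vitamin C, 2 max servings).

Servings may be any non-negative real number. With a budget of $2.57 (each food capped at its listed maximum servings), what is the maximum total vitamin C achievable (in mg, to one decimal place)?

371.9 mg

Vitamin C per dollar: bell pepper 165.5, broccoli 107.5, sweet potato 46.67.
Take 3 servings of bell pepper: spends $1.65, +273.0 mg vitamin C (running total 273.0 mg).
Take 1.15 servings of broccoli: spends $0.92, +98.9 mg vitamin C (running total 371.9 mg).
Filling greedily by vitamin C-per-dollar is optimal for one linear limit, giving 371.9 mg.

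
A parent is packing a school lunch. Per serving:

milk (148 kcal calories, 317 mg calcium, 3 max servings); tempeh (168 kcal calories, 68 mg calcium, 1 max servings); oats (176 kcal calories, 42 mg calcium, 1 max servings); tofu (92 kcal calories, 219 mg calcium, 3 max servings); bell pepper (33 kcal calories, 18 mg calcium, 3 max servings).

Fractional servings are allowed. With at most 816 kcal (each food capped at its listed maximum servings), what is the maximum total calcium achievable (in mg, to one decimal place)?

Calcium per kcal: tofu 2.38, milk 2.142, bell pepper 0.5455, tempeh 0.4048, oats 0.2386.
Take 3 servings of tofu: uses 276 kcal, +657.0 mg calcium (running total 657.0 mg).
Take 3 servings of milk: uses 444 kcal, +951.0 mg calcium (running total 1608.0 mg).
Take 2.909 servings of bell pepper: uses 96 kcal, +52.4 mg calcium (running total 1660.4 mg).
Greedy by best ratio exhausts the calories allowance optimally: 1660.4 mg.

1660.4 mg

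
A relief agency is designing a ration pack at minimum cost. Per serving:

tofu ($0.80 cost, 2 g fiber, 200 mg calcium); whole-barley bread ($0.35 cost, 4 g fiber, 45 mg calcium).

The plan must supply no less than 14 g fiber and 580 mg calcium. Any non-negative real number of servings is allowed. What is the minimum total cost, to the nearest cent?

Check every corner: each single food scaled to meet both minima, and each pair solved so both constraints bind.
tofu only: max(14/2, 580/200) = 7 servings → $5.60.
whole-barley bread only: max(14/4, 580/45) = 12.89 servings → $4.51.
tofu + whole-barley bread with both tight: 2.38 servings and 2.31 servings → $2.71.
Cheapest feasible corner: $2.71.

$2.71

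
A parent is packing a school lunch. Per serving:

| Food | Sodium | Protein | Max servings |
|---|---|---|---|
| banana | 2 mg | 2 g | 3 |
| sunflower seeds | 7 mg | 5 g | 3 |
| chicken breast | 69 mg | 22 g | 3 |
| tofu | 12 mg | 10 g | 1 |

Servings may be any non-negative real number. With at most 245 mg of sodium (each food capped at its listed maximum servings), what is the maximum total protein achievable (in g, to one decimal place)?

Protein per mg sodium: banana 1, tofu 0.8333, sunflower seeds 0.7143, chicken breast 0.3188.
Take 3 servings of banana: uses 6 mg sodium, +6.0 g protein (running total 6.0 g).
Take 1 serving of tofu: uses 12 mg sodium, +10.0 g protein (running total 16.0 g).
Take 3 servings of sunflower seeds: uses 21 mg sodium, +15.0 g protein (running total 31.0 g).
Take 2.986 servings of chicken breast: uses 206 mg sodium, +65.7 g protein (running total 96.7 g).
Greedy by best ratio exhausts the sodium allowance optimally: 96.7 g.

96.7 g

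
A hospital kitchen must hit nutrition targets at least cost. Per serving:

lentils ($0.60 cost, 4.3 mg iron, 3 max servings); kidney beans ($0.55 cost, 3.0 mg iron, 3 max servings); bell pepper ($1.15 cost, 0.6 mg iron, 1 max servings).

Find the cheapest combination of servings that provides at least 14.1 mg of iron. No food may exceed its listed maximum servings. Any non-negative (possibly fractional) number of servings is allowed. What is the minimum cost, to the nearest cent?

Cost per mg of iron: lentils $0.1395, kidney beans $0.1833, bell pepper $1.9167.
Take 3 servings of lentils: +12.9 mg iron for $1.80 (total $1.80, still need 1.2 mg).
Take 0.4 servings of kidney beans: +1.2 mg iron for $0.22 (total $2.02, still need 0.0 mg).
Filling from the cheapest source first is optimal under one linear minimum: $2.02.

$2.02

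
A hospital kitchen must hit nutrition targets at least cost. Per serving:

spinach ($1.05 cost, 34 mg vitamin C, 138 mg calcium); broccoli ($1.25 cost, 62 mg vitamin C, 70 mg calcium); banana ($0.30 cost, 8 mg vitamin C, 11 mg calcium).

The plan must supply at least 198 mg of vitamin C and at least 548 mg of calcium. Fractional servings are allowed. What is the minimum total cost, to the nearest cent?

An LP optimum is at a vertex; with two nutrient constraints at most two foods are used. Check each candidate.
spinach only: max(198/34, 548/138) = 5.824 servings → $6.11.
broccoli only: max(198/62, 548/70) = 7.829 servings → $9.79.
banana only: max(198/8, 548/11) = 49.82 servings → $14.95.
spinach + broccoli with both tight: 3.257 servings and 1.407 servings → $5.18.
spinach + banana with both tight: 3.022 servings and 11.91 servings → $6.75.
broccoli + banana with both targets exact would need a negative amount; discard.
Cheapest feasible corner: $5.18.

$5.18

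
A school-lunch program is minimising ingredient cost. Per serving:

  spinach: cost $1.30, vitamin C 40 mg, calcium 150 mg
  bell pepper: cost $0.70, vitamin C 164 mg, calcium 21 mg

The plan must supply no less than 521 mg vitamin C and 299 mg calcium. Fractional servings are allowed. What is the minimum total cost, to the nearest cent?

$4.03

With two linear requirements the optimum uses one or two foods; enumerate the corners.
spinach only: max(521/40, 299/150) = 13.03 servings → $16.93.
bell pepper only: max(521/164, 299/21) = 14.24 servings → $9.97.
spinach + bell pepper with both tight: 1.603 servings and 2.786 servings → $4.03.
The minimum over all feasible corners is $4.03.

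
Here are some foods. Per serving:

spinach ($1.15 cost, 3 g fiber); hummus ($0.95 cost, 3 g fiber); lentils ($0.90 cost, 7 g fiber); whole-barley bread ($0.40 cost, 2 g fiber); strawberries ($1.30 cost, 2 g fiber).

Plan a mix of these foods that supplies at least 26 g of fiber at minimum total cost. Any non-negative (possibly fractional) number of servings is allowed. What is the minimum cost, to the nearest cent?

$3.34

Cost per g of fiber: lentils $0.1286, whole-barley bread $0.2000, hummus $0.3167, spinach $0.3833, strawberries $0.6500.
With no serving limits, use only lentils: 26 g / 7 g = 3.714 servings × $0.90 = $3.34.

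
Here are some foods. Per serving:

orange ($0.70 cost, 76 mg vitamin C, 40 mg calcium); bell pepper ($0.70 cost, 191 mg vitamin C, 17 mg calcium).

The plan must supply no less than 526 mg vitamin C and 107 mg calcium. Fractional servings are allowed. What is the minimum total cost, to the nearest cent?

$2.69

Check every corner: each single food scaled to meet both minima, and each pair solved so both constraints bind.
orange only: max(526/76, 107/40) = 6.921 servings → $4.84.
bell pepper only: max(526/191, 107/17) = 6.294 servings → $4.41.
orange + bell pepper with both tight: 1.811 servings and 2.033 servings → $2.69.
Cheapest feasible corner: $2.69.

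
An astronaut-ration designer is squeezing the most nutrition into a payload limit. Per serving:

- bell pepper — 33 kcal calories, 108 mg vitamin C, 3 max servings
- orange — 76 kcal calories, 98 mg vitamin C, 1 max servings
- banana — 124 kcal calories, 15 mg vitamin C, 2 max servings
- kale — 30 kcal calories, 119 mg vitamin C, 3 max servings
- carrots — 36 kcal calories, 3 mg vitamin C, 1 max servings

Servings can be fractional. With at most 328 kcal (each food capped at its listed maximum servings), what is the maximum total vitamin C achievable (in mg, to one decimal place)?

786.6 mg

Vitamin C per kcal: kale 3.967, bell pepper 3.273, orange 1.289, banana 0.121, carrots 0.08333.
Take 3 servings of kale: uses 90 kcal, +357.0 mg vitamin C (running total 357.0 mg).
Take 3 servings of bell pepper: uses 99 kcal, +324.0 mg vitamin C (running total 681.0 mg).
Take 1 serving of orange: uses 76 kcal, +98.0 mg vitamin C (running total 779.0 mg).
Take 0.5081 servings of banana: uses 63 kcal, +7.6 mg vitamin C (running total 786.6 mg).
Filling greedily by vitamin C-per-kcal is optimal for one linear limit, giving 786.6 mg.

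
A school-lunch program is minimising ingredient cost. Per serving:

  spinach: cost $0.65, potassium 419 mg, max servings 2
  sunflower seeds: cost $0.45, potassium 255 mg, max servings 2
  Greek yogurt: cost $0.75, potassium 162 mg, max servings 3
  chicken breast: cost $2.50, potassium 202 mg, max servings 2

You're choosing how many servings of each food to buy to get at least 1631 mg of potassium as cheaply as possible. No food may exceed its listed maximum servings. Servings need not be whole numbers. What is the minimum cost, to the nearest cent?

$3.51

Cost per mg of potassium: spinach $0.0016, sunflower seeds $0.0018, Greek yogurt $0.0046, chicken breast $0.0124.
Take 2 servings of spinach: +838.0 mg potassium for $1.30 (total $1.30, still need 793.0 mg).
Take 2 servings of sunflower seeds: +510.0 mg potassium for $0.90 (total $2.20, still need 283.0 mg).
Take 1.747 servings of Greek yogurt: +283.0 mg potassium for $1.31 (total $3.51, still need 0.0 mg).
Greedy by cheapest-per-mg is optimal for a single linear constraint, so the minimum cost is $3.51.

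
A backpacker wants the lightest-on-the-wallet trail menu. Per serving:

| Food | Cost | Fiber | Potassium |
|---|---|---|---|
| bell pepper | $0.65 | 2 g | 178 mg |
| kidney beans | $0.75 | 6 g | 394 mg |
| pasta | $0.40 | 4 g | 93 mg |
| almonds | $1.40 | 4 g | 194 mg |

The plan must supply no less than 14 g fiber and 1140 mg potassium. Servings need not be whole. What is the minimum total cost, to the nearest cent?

$2.17

bell pepper only: max(14/2, 1140/178) = 7 servings → $4.55.
kidney beans only: max(14/6, 1140/394) = 2.893 servings → $2.17.
pasta only: max(14/4, 1140/93) = 12.26 servings → $4.90.
almonds only: max(14/4, 1140/194) = 5.876 servings → $8.23.
bell pepper + kidney beans with both tight: 4.729 servings and 0.7571 servings → $3.64.
bell pepper + pasta with both tight: 6.194 servings and 0.403 servings → $4.19.
bell pepper + almonds with both tight: 5.691 servings and 0.6543 servings → $4.62.
kidney beans + pasta: the both-tight solution has a negative serving — not a feasible corner.
kidney beans + almonds with both targets exact would need a negative amount; discard.
pasta + almonds: the both-tight solution has a negative serving — not a feasible corner.
So the least-cost plan costs $2.17.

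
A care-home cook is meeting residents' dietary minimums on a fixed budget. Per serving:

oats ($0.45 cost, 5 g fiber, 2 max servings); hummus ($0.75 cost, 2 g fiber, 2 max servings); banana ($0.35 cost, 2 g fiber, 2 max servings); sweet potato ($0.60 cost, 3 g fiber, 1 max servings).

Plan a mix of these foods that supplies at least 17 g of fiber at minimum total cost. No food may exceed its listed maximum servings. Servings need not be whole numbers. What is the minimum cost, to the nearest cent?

Cost per g of fiber: oats $0.0900, banana $0.1750, sweet potato $0.2000, hummus $0.3750.
Take 2 servings of oats: +10.0 g fiber for $0.90 (total $0.90, still need 7.0 g).
Take 2 servings of banana: +4.0 g fiber for $0.70 (total $1.60, still need 3.0 g).
Take 1 serving of sweet potato: +3.0 g fiber for $0.60 (total $2.20, still need 0.0 g).
Filling from the cheapest source first is optimal under one linear minimum: $2.20.

$2.20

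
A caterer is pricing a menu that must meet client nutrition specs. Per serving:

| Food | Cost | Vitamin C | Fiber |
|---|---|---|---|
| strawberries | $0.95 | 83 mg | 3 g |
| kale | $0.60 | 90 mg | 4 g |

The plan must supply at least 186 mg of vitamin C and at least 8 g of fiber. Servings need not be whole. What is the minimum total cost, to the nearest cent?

$1.24

Compare the cost at each extreme point of the feasible region.
strawberries only: max(186/83, 8/3) = 2.667 servings → $2.53.
kale only: max(186/90, 8/4) = 2.067 servings → $1.24.
strawberries + kale with both tight: 0.3871 servings and 1.71 servings → $1.39.
So the least-cost plan costs $1.24.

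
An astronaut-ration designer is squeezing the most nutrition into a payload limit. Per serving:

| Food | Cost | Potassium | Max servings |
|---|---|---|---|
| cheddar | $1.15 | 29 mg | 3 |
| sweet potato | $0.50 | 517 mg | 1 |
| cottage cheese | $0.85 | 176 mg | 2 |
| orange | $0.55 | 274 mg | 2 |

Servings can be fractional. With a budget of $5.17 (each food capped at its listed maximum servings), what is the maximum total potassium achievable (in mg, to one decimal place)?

Potassium per dollar: sweet potato 1034, orange 498.2, cottage cheese 207.1, cheddar 25.22.
Take 1 serving of sweet potato: spends $0.50, +517.0 mg potassium (running total 517.0 mg).
Take 2 servings of orange: spends $1.10, +548.0 mg potassium (running total 1065.0 mg).
Take 2 servings of cottage cheese: spends $1.70, +352.0 mg potassium (running total 1417.0 mg).
Take 1.626 servings of cheddar: spends $1.87, +47.2 mg potassium (running total 1464.2 mg).
Filling greedily by potassium-per-dollar is optimal for one linear limit, giving 1464.2 mg.

1464.2 mg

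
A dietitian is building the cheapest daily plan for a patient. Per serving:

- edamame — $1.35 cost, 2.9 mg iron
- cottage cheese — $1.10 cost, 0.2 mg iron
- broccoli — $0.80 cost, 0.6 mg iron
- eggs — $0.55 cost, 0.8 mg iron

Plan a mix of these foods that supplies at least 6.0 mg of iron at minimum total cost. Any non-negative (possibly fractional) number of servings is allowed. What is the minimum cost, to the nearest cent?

$2.79

Cost per mg of iron: edamame $0.4655, eggs $0.6875, broccoli $1.3333, cottage cheese $5.5000.
With no serving limits, use only edamame: 6.0 mg / 2.9 mg = 2.069 servings × $1.35 = $2.79.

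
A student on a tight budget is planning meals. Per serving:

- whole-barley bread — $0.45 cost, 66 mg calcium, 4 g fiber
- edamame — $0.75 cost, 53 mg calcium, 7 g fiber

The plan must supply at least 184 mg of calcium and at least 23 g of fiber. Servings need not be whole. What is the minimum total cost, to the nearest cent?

Check every corner: each single food scaled to meet both minima, and each pair solved so both constraints bind.
whole-barley bread only: max(184/66, 23/4) = 5.75 servings → $2.59.
edamame only: max(184/53, 23/7) = 3.472 servings → $2.60.
whole-barley bread + edamame with both tight: 0.276 servings and 3.128 servings → $2.47.
So the least-cost plan costs $2.47.

$2.47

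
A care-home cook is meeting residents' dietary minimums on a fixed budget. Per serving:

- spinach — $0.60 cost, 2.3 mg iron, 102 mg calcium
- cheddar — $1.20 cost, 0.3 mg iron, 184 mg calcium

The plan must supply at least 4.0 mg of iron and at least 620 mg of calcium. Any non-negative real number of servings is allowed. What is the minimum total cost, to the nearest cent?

Minimising a linear cost over {iron ≥ 4.0, calcium ≥ 620, servings ≥ 0} — the optimum is at a vertex, using one or two foods.
spinach only: max(4.0/2.3, 620/102) = 6.078 servings → $3.65.
cheddar only: max(4.0/0.3, 620/184) = 13.33 servings → $16.00.
spinach + cheddar with both tight: 1.401 servings and 2.593 servings → $3.95.
The minimum over all feasible corners is $3.65.

$3.65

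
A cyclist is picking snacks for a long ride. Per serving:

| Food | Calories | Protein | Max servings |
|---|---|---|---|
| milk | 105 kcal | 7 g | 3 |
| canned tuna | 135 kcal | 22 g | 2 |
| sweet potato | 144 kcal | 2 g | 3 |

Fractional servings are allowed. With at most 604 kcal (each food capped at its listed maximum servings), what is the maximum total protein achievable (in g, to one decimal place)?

65.3 g

Protein per kcal: canned tuna 0.163, milk 0.06667, sweet potato 0.01389.
Take 2 servings of canned tuna: uses 270 kcal, +44.0 g protein (running total 44.0 g).
Take 3 servings of milk: uses 315 kcal, +21.0 g protein (running total 65.0 g).
Take 0.1319 servings of sweet potato: uses 19 kcal, +0.3 g protein (running total 65.3 g).
Filling greedily by protein-per-kcal is optimal for one linear limit, giving 65.3 g.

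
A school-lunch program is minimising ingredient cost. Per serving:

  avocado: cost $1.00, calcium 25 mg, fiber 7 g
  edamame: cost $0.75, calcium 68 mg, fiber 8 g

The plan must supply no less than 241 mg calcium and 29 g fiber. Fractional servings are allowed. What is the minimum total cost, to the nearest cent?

A basic optimal solution has at most two foods positive. Try each food alone and each pair with both targets met exactly.
avocado only: max(241/25, 29/7) = 9.64 servings → $9.64.
edamame only: max(241/68, 29/8) = 3.625 servings → $2.72.
avocado + edamame with both tight: 0.1594 servings and 3.486 servings → $2.77.
So the least-cost plan costs $2.72.

$2.72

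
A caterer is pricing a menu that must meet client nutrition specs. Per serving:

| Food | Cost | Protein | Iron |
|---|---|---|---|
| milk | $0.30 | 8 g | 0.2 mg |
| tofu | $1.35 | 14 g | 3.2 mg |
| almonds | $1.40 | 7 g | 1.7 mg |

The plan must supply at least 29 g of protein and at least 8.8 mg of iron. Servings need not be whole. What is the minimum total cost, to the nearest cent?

For a min-cost LP with two ≥-constraints, a basic feasible solution has at most two positive variables.
milk only: max(29/8, 8.8/0.2) = 44 servings → $13.20.
tofu only: max(29/14, 8.8/3.2) = 2.75 servings → $3.71.
almonds only: max(29/7, 8.8/1.7) = 5.176 servings → $7.25.
milk + tofu: the both-tight solution has a negative serving — not a feasible corner.
milk + almonds: intersection lies outside the first quadrant.
tofu + almonds: the both-tight solution has a negative serving — not a feasible corner.
Cheapest feasible corner: $3.71.

$3.71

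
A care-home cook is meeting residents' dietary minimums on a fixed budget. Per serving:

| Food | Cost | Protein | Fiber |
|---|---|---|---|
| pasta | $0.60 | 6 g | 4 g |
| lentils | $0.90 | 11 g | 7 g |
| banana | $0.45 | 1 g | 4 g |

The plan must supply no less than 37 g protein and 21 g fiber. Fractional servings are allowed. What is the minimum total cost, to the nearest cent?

$3.03

Minimising a linear cost over {protein ≥ 37, fiber ≥ 21, servings ≥ 0} — the optimum is at a vertex, using one or two foods.
pasta only: max(37/6, 21/4) = 6.167 servings → $3.70.
lentils only: max(37/11, 21/7) = 3.364 servings → $3.03.
banana only: max(37/1, 21/4) = 37 servings → $16.65.
pasta + lentils with both targets exact would need a negative amount; discard.
pasta + banana with both targets exact would need a negative amount; discard.
lentils + banana: the both-tight solution has a negative serving — not a feasible corner.
So the least-cost plan costs $3.03.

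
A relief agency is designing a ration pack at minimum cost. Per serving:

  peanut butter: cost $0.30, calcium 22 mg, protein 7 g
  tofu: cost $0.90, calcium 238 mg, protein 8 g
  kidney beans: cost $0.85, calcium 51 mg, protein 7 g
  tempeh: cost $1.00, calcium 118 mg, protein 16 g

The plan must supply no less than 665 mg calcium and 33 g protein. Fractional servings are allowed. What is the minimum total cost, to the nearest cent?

For a min-cost LP with two ≥-constraints, a basic feasible solution has at most two positive variables.
peanut butter only: max(665/22, 33/7) = 30.23 servings → $9.07.
tofu only: max(665/238, 33/8) = 4.125 servings → $3.71.
kidney beans only: max(665/51, 33/7) = 13.04 servings → $11.08.
tempeh only: max(665/118, 33/16) = 5.636 servings → $5.64.
peanut butter + tofu with both tight: 1.701 servings and 2.637 servings → $2.88.
peanut butter + kidney beans: the both-tight solution has a negative serving — not a feasible corner.
peanut butter + tempeh: intersection lies outside the first quadrant.
tofu + kidney beans with both tight: 2.362 servings and 2.014 servings → $3.84.
tofu + tempeh with both tight: 2.355 servings and 0.8848 servings → $3.00.
kidney beans + tempeh: the both-tight solution has a negative serving — not a feasible corner.
Cheapest feasible corner: $2.88.

$2.88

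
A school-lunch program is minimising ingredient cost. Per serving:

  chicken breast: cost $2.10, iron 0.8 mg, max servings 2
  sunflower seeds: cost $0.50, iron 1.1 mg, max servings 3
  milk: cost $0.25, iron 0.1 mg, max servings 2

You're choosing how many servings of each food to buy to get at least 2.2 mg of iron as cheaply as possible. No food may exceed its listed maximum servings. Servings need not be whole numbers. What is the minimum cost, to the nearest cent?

$1.00

Cost per mg of iron: sunflower seeds $0.4545, milk $2.5000, chicken breast $2.6250.
Take 2 servings of sunflower seeds: +2.2 mg iron for $1.00 (total $1.00, still need 0.0 mg).
Filling from the cheapest source first is optimal under one linear minimum: $1.00.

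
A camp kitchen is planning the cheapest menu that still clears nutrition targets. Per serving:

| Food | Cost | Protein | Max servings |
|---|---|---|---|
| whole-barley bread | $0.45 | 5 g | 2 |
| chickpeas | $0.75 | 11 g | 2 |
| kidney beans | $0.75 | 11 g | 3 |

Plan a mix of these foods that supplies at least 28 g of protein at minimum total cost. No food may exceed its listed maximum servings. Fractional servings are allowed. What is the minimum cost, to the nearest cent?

$1.91

Cost per g of protein: chickpeas $0.0682, kidney beans $0.0682, whole-barley bread $0.0900.
Take 2 servings of chickpeas: +22.0 g protein for $1.50 (total $1.50, still need 6.0 g).
Take 0.5455 servings of kidney beans: +6.0 g protein for $0.41 (total $1.91, still need 0.0 g).
Filling from the cheapest source first is optimal under one linear minimum: $1.91.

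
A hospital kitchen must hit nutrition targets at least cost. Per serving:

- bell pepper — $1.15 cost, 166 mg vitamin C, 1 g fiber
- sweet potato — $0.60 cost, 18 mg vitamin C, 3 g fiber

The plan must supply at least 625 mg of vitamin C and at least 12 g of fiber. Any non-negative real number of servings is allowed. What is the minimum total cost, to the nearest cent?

Compare the cost at each extreme point of the feasible region.
bell pepper only: max(625/166, 12/1) = 12 servings → $13.80.
sweet potato only: max(625/18, 12/3) = 34.72 servings → $20.83.
bell pepper + sweet potato with both tight: 3.456 servings and 2.848 servings → $5.68.
The minimum over all feasible corners is $5.68.

$5.68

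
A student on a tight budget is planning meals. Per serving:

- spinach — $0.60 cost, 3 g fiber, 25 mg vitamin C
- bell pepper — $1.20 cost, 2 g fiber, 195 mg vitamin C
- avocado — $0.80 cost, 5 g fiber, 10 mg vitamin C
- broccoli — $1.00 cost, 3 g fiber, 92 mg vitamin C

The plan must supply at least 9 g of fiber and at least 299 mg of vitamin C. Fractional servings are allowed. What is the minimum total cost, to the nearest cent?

At the optimum either one food covers both requirements or two foods hit both targets exactly; no other combination can be cheaper.
spinach only: max(9/3, 299/25) = 11.96 servings → $7.18.
bell pepper only: max(9/2, 299/195) = 4.5 servings → $5.40.
avocado only: max(9/5, 299/10) = 29.9 servings → $23.92.
broccoli only: max(9/3, 299/92) = 3.25 servings → $3.25.
spinach + bell pepper with both tight: 2.163 servings and 1.256 servings → $2.80.
spinach + avocado: intersection lies outside the first quadrant.
spinach + broccoli: intersection lies outside the first quadrant.
bell pepper + avocado with both tight: 1.471 servings and 1.212 servings → $2.73.
bell pepper + broccoli with both tight: 0.1721 servings and 2.885 servings → $3.09.
avocado + broccoli: intersection lies outside the first quadrant.
So the least-cost plan costs $2.73.

$2.73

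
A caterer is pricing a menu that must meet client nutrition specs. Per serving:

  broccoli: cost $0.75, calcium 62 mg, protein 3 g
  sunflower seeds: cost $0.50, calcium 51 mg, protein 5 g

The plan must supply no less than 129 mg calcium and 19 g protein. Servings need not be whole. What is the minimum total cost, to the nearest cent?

$1.90

Compare the cost at each extreme point of the feasible region.
broccoli only: max(129/62, 19/3) = 6.333 servings → $4.75.
sunflower seeds only: max(129/51, 19/5) = 3.8 servings → $1.90.
broccoli + sunflower seeds: the both-tight solution has a negative serving — not a feasible corner.
The minimum over all feasible corners is $1.90.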